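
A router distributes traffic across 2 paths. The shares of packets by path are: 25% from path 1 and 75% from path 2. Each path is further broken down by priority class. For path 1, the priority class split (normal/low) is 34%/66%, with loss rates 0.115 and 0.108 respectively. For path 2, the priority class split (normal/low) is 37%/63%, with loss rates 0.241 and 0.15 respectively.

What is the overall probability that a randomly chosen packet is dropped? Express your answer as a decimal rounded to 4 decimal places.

P(L) ≈ 0.1653

P(L|1) = 0.34·0.115 + 0.66·0.108 = 0.0391 + 0.07128 = 0.11038
P(L|2) = 0.37·0.241 + 0.63·0.15 = 0.08917 + 0.0945 = 0.18367
Then overall,
P(L) = 0.25·0.11038 + 0.75·0.18367
      = 0.027595 + 0.1377525 = 0.1653475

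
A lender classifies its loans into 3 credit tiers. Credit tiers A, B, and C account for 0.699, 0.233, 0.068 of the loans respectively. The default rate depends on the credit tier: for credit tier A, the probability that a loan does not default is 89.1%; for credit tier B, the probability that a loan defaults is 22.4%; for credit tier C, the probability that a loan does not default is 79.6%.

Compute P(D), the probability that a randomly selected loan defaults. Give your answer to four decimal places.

P(D|A) = 1 − 0.891 = 0.109.
P(D|C) = 1 − 0.796 = 0.204.
P(D) = P(D|A)·P(A) + P(D|B)·P(B) + P(D|C)·P(C)
      = 0.109·0.699 + 0.224·0.233 + 0.204·0.068
      = 0.076191 + 0.052192 + 0.013872 = 0.142255

P(D) ≈ 0.1423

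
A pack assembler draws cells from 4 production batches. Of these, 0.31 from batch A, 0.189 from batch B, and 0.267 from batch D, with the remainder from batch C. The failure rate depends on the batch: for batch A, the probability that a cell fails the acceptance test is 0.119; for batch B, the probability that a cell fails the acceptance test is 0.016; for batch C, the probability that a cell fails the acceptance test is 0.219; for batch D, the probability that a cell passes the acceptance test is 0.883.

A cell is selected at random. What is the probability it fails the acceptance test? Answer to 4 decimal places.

P(F) ≈ 0.1224

P(C) = 1 − (0.31 + 0.189 + 0.267) = 0.234.
P(F|D) = 1 − 0.883 = 0.117.
Using total probability over the partition,
P(F) = P(F|A)·P(A) + P(F|B)·P(B) + P(F|C)·P(C) + P(F|D)·P(D)
      = 0.119·0.31 + 0.016·0.189 + 0.219·0.234 + 0.117·0.267
      = 0.03689 + 0.003024 + 0.051246 + 0.031239 = 0.122399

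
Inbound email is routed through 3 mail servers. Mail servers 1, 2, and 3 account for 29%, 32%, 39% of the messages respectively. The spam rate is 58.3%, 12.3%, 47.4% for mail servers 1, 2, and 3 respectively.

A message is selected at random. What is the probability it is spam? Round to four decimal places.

Using total probability over the partition,
P(S) = P(S|1)·P(1) + P(S|2)·P(2) + P(S|3)·P(3)
      = 0.583·0.29 + 0.123·0.32 + 0.474·0.39
      = 0.16907 + 0.03936 + 0.18486 = 0.39329

P(S) ≈ 0.3933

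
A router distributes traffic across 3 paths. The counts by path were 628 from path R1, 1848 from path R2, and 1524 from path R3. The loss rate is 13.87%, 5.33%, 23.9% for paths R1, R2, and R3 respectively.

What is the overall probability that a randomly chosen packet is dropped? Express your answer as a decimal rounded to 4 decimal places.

0.1375

Total: 628 + 1848 + 1524 = 4000.
P(R1) = 628/4000 = 0.157. P(R2) = 1848/4000 = 0.462. P(R3) = 1524/4000 = 0.381.
Summing over the partition,
P(L) = P(L|R1)·P(R1) + P(L|R2)·P(R2) + P(L|R3)·P(R3)
      = 0.1387·0.157 + 0.0533·0.462 + 0.239·0.381
      = 0.0217759 + 0.0246246 + 0.091059 = 0.1374595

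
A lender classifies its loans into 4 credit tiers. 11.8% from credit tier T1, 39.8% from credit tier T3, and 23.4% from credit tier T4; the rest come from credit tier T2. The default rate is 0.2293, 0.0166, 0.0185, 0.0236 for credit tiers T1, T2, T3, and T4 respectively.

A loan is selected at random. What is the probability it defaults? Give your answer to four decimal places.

P(D) ≈ 0.0441

P(T2) = 1 − (0.118 + 0.398 + 0.234) = 0.25.
By the law of total probability,
P(D) = P(D|T1)·P(T1) + P(D|T2)·P(T2) + P(D|T3)·P(T3) + P(D|T4)·P(T4)
      = 0.2293·0.118 + 0.0166·0.25 + 0.0185·0.398 + 0.0236·0.234
      = 0.0270574 + 0.00415 + 0.007363 + 0.0055224 = 0.0440928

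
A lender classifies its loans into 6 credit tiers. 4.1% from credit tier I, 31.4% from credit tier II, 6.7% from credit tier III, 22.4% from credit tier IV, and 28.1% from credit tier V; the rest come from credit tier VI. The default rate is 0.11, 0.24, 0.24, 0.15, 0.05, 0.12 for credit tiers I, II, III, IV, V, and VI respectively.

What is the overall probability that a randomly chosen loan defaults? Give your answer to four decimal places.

P(VI) = 1 − (0.041 + 0.314 + 0.067 + 0.224 + 0.281) = 0.073.
Summing over the partition,
P(D) = P(D|I)·P(I) + P(D|II)·P(II) + P(D|III)·P(III) + P(D|IV)·P(IV) + P(D|V)·P(V) + P(D|VI)·P(VI)
      = 0.11·0.041 + 0.24·0.314 + 0.24·0.067 + 0.15·0.224 + 0.05·0.281 + 0.12·0.073
      = 0.00451 + 0.07536 + 0.01608 + 0.0336 + 0.01405 + 0.00876 = 0.15236

P(D) ≈ 0.1524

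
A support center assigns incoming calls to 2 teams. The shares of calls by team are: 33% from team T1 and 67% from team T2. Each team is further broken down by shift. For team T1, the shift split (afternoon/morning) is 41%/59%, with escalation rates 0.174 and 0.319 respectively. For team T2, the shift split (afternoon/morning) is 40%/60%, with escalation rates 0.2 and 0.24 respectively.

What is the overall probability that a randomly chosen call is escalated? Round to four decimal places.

P(E) ≈ 0.2357

P(E|T1) = 0.41·0.174 + 0.59·0.319 = 0.07134 + 0.18821 = 0.25955
P(E|T2) = 0.4·0.2 + 0.6·0.24 = 0.08 + 0.144 = 0.224
Then overall,
P(E) = 0.33·0.25955 + 0.67·0.224
      = 0.0856515 + 0.15008 = 0.2357315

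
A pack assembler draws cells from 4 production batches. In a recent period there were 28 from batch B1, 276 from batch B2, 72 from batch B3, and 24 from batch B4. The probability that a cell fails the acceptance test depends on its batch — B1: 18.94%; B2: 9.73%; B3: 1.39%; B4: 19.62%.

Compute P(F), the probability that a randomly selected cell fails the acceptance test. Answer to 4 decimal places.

P(F) ≈ 0.0947

Total: 28 + 276 + 72 + 24 = 400.
P(B1) = 28/400 = 0.07. P(B2) = 276/400 = 0.69. P(B3) = 72/400 = 0.18. P(B4) = 24/400 = 0.06.
P(F) = P(F|B1)·P(B1) + P(F|B2)·P(B2) + P(F|B3)·P(B3) + P(F|B4)·P(B4)
      = 0.1894·0.07 + 0.0973·0.69 + 0.0139·0.18 + 0.1962·0.06
      = 0.013258 + 0.067137 + 0.002502 + 0.011772 = 0.094669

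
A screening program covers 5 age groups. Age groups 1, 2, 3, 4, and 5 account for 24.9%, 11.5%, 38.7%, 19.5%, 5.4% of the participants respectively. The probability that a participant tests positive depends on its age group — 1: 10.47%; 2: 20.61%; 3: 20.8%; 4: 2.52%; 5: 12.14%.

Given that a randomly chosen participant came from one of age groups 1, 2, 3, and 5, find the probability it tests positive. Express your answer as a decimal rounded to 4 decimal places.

P(T|S) ≈ 0.1700

Let S = {1, 2, 3, 5}.
P(S) = 0.249 + 0.115 + 0.387 + 0.054 = 0.805.
P(T ∩ S) = 0.1047·0.249 + 0.2061·0.115 + 0.208·0.387 + 0.1214·0.054 = 0.0260703 + 0.0237015 + 0.080496 + 0.0065556 = 0.1368234.
P(T | S) = 0.1368234 / 0.805 = 0.169967…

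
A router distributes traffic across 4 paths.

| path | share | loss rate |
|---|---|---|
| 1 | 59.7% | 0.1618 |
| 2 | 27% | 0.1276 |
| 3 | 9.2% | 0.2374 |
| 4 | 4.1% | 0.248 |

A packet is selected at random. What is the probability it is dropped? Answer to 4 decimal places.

0.1631

Summing over the partition,
P(L) = P(L|1)·P(1) + P(L|2)·P(2) + P(L|3)·P(3) + P(L|4)·P(4)
      = 0.1618·0.597 + 0.1276·0.27 + 0.2374·0.092 + 0.248·0.041
      = 0.0965946 + 0.034452 + 0.0218408 + 0.010168 = 0.1630554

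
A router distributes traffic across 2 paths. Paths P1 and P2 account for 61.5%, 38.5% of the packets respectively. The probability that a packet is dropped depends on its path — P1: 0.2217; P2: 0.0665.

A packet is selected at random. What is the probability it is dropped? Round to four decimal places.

P(L) ≈ 0.1619

P(L) = P(L|P1)·P(P1) + P(L|P2)·P(P2)
      = 0.2217·0.615 + 0.0665·0.385
      = 0.1363455 + 0.0256025 = 0.161948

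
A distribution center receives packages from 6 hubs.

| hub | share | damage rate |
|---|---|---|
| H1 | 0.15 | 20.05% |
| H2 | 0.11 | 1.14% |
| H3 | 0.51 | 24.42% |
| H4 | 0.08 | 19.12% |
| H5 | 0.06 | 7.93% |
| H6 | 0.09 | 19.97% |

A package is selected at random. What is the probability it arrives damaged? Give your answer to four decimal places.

By the law of total probability,
P(D) = P(D|H1)·P(H1) + P(D|H2)·P(H2) + P(D|H3)·P(H3) + P(D|H4)·P(H4) + P(D|H5)·P(H5) + P(D|H6)·P(H6)
      = 0.2005·0.15 + 0.0114·0.11 + 0.2442·0.51 + 0.1912·0.08 + 0.0793·0.06 + 0.1997·0.09
      = 0.030075 + 0.001254 + 0.124542 + 0.015296 + 0.004758 + 0.017973 = 0.193898

0.1939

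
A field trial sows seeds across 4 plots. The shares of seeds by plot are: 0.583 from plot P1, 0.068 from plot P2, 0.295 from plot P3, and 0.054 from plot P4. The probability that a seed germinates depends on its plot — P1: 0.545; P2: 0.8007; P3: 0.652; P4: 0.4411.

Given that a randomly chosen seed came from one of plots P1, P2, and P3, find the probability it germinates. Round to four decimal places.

P(G|S) ≈ 0.5967

Let S = {P1, P2, P3}.
P(S) = 0.583 + 0.068 + 0.295 = 0.946.
P(G ∩ S) = 0.545·0.583 + 0.8007·0.068 + 0.652·0.295 = 0.317735 + 0.0544476 + 0.19234 = 0.5645226.
P(G | S) = 0.5645226 / 0.946 = 0.596747…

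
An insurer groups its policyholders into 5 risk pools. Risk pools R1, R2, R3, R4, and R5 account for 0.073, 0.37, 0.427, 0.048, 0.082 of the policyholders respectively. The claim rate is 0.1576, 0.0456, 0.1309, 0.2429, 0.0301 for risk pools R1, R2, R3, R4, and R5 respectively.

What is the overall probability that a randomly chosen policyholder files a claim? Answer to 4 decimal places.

P(C) ≈ 0.0984

Using total probability over the partition,
P(C) = P(C|R1)·P(R1) + P(C|R2)·P(R2) + P(C|R3)·P(R3) + P(C|R4)·P(R4) + P(C|R5)·P(R5)
      = 0.1576·0.073 + 0.0456·0.37 + 0.1309·0.427 + 0.2429·0.048 + 0.0301·0.082
      = 0.0115048 + 0.016872 + 0.0558943 + 0.0116592 + 0.0024682 = 0.0983985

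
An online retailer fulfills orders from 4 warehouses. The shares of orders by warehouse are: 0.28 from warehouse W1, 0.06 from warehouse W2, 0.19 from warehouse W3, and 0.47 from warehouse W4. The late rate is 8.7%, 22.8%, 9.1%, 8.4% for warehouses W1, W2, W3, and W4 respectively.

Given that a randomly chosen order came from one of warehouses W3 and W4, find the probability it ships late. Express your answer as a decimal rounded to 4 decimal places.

Let S = {W3, W4}.
P(S) = 0.19 + 0.47 = 0.66.
P(L ∩ S) = 0.091·0.19 + 0.084·0.47 = 0.01729 + 0.03948 = 0.05677.
P(L | S) = 0.05677 / 0.66 = 0.086015…

0.0860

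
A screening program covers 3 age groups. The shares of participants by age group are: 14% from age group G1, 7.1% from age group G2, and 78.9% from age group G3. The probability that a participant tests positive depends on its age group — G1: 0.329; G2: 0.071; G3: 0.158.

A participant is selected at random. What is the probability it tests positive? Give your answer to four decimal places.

P(T) = P(T|G1)·P(G1) + P(T|G2)·P(G2) + P(T|G3)·P(G3)
      = 0.329·0.14 + 0.071·0.071 + 0.158·0.789
      = 0.04606 + 0.005041 + 0.124662 = 0.175763

0.1758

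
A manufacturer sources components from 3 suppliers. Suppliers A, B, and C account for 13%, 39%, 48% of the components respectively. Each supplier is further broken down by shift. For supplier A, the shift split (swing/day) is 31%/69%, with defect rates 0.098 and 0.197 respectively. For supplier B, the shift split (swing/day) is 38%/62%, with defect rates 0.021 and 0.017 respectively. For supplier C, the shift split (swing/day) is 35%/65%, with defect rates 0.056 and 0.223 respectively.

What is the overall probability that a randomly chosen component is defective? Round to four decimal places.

0.1078

P(D|A) = 0.31·0.098 + 0.69·0.197 = 0.03038 + 0.13593 = 0.16631
P(D|B) = 0.38·0.021 + 0.62·0.017 = 0.00798 + 0.01054 = 0.01852
P(D|C) = 0.35·0.056 + 0.65·0.223 = 0.0196 + 0.14495 = 0.16455
Then overall,
P(D) = 0.13·0.16631 + 0.39·0.01852 + 0.48·0.16455
      = 0.0216203 + 0.0072228 + 0.078984 = 0.1078271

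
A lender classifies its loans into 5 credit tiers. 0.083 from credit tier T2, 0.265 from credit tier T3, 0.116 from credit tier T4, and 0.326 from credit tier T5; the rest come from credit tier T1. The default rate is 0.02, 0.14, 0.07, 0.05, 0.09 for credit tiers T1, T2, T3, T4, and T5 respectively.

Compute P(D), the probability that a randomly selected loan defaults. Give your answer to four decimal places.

P(D) ≈ 0.0695

P(T1) = 1 − (0.083 + 0.265 + 0.116 + 0.326) = 0.21.
P(D) = P(D|T1)·P(T1) + P(D|T2)·P(T2) + P(D|T3)·P(T3) + P(D|T4)·P(T4) + P(D|T5)·P(T5)
      = 0.02·0.21 + 0.14·0.083 + 0.07·0.265 + 0.05·0.116 + 0.09·0.326
      = 0.0042 + 0.01162 + 0.01855 + 0.0058 + 0.02934 = 0.06951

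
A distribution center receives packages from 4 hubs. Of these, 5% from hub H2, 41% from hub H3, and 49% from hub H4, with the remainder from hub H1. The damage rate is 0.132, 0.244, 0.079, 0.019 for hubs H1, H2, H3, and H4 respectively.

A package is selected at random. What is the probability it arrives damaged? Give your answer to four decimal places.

P(H1) = 1 − (0.05 + 0.41 + 0.49) = 0.05.
P(D) = P(D|H1)·P(H1) + P(D|H2)·P(H2) + P(D|H3)·P(H3) + P(D|H4)·P(H4)
      = 0.132·0.05 + 0.244·0.05 + 0.079·0.41 + 0.019·0.49
      = 0.0066 + 0.0122 + 0.03239 + 0.00931 = 0.0605

P(D) ≈ 0.0605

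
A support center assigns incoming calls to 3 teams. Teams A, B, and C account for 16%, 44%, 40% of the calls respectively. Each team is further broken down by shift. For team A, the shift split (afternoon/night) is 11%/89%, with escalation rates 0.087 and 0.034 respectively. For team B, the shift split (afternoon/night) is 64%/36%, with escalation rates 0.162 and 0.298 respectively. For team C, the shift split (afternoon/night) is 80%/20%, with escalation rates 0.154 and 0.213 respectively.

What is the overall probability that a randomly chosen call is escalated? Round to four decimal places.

0.1655

P(E|A) = 0.11·0.087 + 0.89·0.034 = 0.00957 + 0.03026 = 0.03983
P(E|B) = 0.64·0.162 + 0.36·0.298 = 0.10368 + 0.10728 = 0.21096
P(E|C) = 0.8·0.154 + 0.2·0.213 = 0.1232 + 0.0426 = 0.1658
Then overall,
P(E) = 0.16·0.03983 + 0.44·0.21096 + 0.4·0.1658
      = 0.0063728 + 0.0928224 + 0.06632 = 0.1655152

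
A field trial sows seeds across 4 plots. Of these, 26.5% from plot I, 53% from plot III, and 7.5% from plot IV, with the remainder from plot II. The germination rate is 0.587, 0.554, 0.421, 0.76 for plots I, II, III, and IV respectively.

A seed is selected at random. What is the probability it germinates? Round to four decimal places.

P(II) = 1 − (0.265 + 0.53 + 0.075) = 0.13.
By the law of total probability,
P(G) = P(G|I)·P(I) + P(G|II)·P(II) + P(G|III)·P(III) + P(G|IV)·P(IV)
      = 0.587·0.265 + 0.554·0.13 + 0.421·0.53 + 0.76·0.075
      = 0.155555 + 0.07202 + 0.22313 + 0.057 = 0.507705

P(G) ≈ 0.5077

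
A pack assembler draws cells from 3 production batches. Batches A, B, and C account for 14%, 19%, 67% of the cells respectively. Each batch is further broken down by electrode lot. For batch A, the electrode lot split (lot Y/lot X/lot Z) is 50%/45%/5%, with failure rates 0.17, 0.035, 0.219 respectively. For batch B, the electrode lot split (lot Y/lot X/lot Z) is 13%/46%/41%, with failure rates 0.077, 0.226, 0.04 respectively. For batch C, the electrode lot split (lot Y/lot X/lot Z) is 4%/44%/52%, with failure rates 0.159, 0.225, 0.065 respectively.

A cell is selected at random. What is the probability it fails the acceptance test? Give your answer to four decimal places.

P(F) ≈ 0.1336

P(F|A) = 0.5·0.17 + 0.45·0.035 + 0.05·0.219 = 0.085 + 0.01575 + 0.01095 = 0.1117
P(F|B) = 0.13·0.077 + 0.46·0.226 + 0.41·0.04 = 0.01001 + 0.10396 + 0.0164 = 0.13037
P(F|C) = 0.04·0.159 + 0.44·0.225 + 0.52·0.065 = 0.00636 + 0.099 + 0.0338 = 0.13916
Then overall,
P(F) = 0.14·0.1117 + 0.19·0.13037 + 0.67·0.13916
      = 0.015638 + 0.0247703 + 0.0932372 = 0.1336455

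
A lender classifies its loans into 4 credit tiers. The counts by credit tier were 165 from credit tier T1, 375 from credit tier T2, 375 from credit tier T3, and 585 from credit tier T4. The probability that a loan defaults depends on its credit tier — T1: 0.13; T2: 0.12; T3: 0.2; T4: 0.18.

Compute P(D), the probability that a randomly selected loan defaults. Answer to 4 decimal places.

P(D) ≈ 0.1645

Total: 165 + 375 + 375 + 585 = 1500.
P(T1) = 165/1500 = 0.11. P(T2) = 375/1500 = 0.25. P(T3) = 375/1500 = 0.25. P(T4) = 585/1500 = 0.39.
Summing over the partition,
P(D) = P(D|T1)·P(T1) + P(D|T2)·P(T2) + P(D|T3)·P(T3) + P(D|T4)·P(T4)
      = 0.13·0.11 + 0.12·0.25 + 0.2·0.25 + 0.18·0.39
      = 0.0143 + 0.03 + 0.05 + 0.0702 = 0.1645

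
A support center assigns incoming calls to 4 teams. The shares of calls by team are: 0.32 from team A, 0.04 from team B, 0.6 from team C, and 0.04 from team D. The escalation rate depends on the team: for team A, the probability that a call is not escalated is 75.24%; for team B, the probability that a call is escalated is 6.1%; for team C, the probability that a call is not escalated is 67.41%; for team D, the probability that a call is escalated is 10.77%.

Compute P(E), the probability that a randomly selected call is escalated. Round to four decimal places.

P(E|A) = 1 − 0.7524 = 0.2476.
P(E|C) = 1 − 0.6741 = 0.3259.
P(E) = P(E|A)·P(A) + P(E|B)·P(B) + P(E|C)·P(C) + P(E|D)·P(D)
      = 0.2476·0.32 + 0.061·0.04 + 0.3259·0.6 + 0.1077·0.04
      = 0.079232 + 0.00244 + 0.19554 + 0.004308 = 0.28152

P(E) ≈ 0.2815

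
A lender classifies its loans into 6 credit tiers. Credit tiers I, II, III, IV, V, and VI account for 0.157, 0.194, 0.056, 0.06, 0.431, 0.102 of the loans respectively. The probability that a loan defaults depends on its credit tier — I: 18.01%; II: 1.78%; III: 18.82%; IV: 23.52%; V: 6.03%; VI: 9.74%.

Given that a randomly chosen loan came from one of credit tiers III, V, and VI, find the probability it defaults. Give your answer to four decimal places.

Let S = {III, V, VI}.
P(S) = 0.056 + 0.431 + 0.102 = 0.589.
P(D ∩ S) = 0.1882·0.056 + 0.0603·0.431 + 0.0974·0.102 = 0.0105392 + 0.0259893 + 0.0099348 = 0.0464633.
P(D | S) = 0.0464633 / 0.589 = 0.078885…

P(D|S) ≈ 0.0789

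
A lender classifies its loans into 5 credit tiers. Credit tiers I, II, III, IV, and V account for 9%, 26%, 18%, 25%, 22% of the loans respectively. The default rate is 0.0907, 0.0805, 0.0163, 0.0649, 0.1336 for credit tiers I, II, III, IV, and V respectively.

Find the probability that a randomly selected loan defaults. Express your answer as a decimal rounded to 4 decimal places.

P(D) ≈ 0.0776

P(D) = P(D|I)·P(I) + P(D|II)·P(II) + P(D|III)·P(III) + P(D|IV)·P(IV) + P(D|V)·P(V)
      = 0.0907·0.09 + 0.0805·0.26 + 0.0163·0.18 + 0.0649·0.25 + 0.1336·0.22
      = 0.008163 + 0.02093 + 0.002934 + 0.016225 + 0.029392 = 0.077644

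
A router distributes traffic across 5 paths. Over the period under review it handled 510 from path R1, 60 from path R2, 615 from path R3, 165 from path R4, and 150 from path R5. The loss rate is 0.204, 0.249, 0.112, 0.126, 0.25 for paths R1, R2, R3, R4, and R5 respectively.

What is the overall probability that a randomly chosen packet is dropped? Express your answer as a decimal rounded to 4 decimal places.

Total: 510 + 60 + 615 + 165 + 150 = 1500.
P(R1) = 510/1500 = 0.34. P(R2) = 60/1500 = 0.04. P(R3) = 615/1500 = 0.41. P(R4) = 165/1500 = 0.11. P(R5) = 150/1500 = 0.1.
Summing over the partition,
P(L) = P(L|R1)·P(R1) + P(L|R2)·P(R2) + P(L|R3)·P(R3) + P(L|R4)·P(R4) + P(L|R5)·P(R5)
      = 0.204·0.34 + 0.249·0.04 + 0.112·0.41 + 0.126·0.11 + 0.25·0.1
      = 0.06936 + 0.00996 + 0.04592 + 0.01386 + 0.025 = 0.1641

P(L) ≈ 0.1641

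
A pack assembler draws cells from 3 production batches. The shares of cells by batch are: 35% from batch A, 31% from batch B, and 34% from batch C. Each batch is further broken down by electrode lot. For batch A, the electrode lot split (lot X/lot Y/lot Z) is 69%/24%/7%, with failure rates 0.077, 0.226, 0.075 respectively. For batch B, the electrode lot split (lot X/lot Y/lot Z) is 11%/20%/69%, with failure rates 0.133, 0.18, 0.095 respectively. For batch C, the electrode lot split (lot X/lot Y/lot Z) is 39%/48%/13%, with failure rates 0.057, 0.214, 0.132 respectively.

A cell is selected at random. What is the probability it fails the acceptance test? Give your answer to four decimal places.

P(F|A) = 0.69·0.077 + 0.24·0.226 + 0.07·0.075 = 0.05313 + 0.05424 + 0.00525 = 0.11262
P(F|B) = 0.11·0.133 + 0.2·0.18 + 0.69·0.095 = 0.01463 + 0.036 + 0.06555 = 0.11618
P(F|C) = 0.39·0.057 + 0.48·0.214 + 0.13·0.132 = 0.02223 + 0.10272 + 0.01716 = 0.14211
Then overall,
P(F) = 0.35·0.11262 + 0.31·0.11618 + 0.34·0.14211
      = 0.039417 + 0.0360158 + 0.0483174 = 0.1237502

0.1238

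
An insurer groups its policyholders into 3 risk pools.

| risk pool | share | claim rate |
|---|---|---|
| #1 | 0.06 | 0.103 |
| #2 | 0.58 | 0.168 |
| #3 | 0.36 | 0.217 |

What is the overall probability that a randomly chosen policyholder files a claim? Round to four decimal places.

Using total probability over the partition,
P(C) = P(C|#1)·P(#1) + P(C|#2)·P(#2) + P(C|#3)·P(#3)
      = 0.103·0.06 + 0.168·0.58 + 0.217·0.36
      = 0.00618 + 0.09744 + 0.07812 = 0.18174

P(C) ≈ 0.1817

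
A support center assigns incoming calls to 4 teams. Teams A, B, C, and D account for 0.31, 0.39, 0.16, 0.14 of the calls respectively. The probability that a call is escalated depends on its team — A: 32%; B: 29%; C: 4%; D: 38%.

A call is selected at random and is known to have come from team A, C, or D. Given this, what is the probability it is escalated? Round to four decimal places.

Let S = {A, C, D}.
P(S) = 0.31 + 0.16 + 0.14 = 0.61.
P(E ∩ S) = 0.32·0.31 + 0.04·0.16 + 0.38·0.14 = 0.0992 + 0.0064 + 0.0532 = 0.1588.
P(E | S) = 0.1588 / 0.61 = 0.260328…

P(E|S) ≈ 0.2603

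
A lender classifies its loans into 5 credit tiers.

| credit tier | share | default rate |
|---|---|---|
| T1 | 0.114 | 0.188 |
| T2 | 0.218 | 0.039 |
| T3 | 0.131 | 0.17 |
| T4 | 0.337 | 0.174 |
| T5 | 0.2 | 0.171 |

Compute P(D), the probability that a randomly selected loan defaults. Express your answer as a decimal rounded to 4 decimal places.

P(D) = P(D|T1)·P(T1) + P(D|T2)·P(T2) + P(D|T3)·P(T3) + P(D|T4)·P(T4) + P(D|T5)·P(T5)
      = 0.188·0.114 + 0.039·0.218 + 0.17·0.131 + 0.174·0.337 + 0.171·0.2
      = 0.021432 + 0.008502 + 0.02227 + 0.058638 + 0.0342 = 0.145042

0.1450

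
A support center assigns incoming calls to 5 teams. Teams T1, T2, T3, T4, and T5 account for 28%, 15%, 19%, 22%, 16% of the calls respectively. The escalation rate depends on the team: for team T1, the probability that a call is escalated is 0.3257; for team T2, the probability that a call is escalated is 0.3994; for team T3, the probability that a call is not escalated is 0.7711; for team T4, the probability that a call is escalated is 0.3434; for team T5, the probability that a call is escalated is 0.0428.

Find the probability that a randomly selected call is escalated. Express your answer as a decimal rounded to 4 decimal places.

0.2770

P(E|T3) = 1 − 0.7711 = 0.2289.
P(E) = P(E|T1)·P(T1) + P(E|T2)·P(T2) + P(E|T3)·P(T3) + P(E|T4)·P(T4) + P(E|T5)·P(T5)
      = 0.3257·0.28 + 0.3994·0.15 + 0.2289·0.19 + 0.3434·0.22 + 0.0428·0.16
      = 0.091196 + 0.05991 + 0.043491 + 0.075548 + 0.006848 = 0.276993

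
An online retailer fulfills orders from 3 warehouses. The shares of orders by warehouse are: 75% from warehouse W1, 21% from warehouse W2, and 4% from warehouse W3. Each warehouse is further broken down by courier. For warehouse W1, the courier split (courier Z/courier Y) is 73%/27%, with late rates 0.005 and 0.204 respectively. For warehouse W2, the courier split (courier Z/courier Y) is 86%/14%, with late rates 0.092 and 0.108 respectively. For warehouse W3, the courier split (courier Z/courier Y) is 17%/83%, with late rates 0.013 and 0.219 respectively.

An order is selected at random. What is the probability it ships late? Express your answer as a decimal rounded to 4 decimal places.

P(L|W1) = 0.73·0.005 + 0.27·0.204 = 0.00365 + 0.05508 = 0.05873
P(L|W2) = 0.86·0.092 + 0.14·0.108 = 0.07912 + 0.01512 = 0.09424
P(L|W3) = 0.17·0.013 + 0.83·0.219 = 0.00221 + 0.18177 = 0.18398
Then overall,
P(L) = 0.75·0.05873 + 0.21·0.09424 + 0.04·0.18398
      = 0.0440475 + 0.0197904 + 0.0073592 = 0.0711971

P(L) ≈ 0.0712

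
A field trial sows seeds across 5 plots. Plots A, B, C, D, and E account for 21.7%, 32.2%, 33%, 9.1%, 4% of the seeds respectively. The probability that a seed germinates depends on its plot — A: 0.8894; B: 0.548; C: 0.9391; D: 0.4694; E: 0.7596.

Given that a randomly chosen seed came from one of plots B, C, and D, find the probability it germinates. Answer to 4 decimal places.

Let S = {B, C, D}.
P(S) = 0.322 + 0.33 + 0.091 = 0.743.
P(G ∩ S) = 0.548·0.322 + 0.9391·0.33 + 0.4694·0.091 = 0.176456 + 0.309903 + 0.0427154 = 0.5290744.
P(G | S) = 0.5290744 / 0.743 = 0.712079…

P(G|S) ≈ 0.7121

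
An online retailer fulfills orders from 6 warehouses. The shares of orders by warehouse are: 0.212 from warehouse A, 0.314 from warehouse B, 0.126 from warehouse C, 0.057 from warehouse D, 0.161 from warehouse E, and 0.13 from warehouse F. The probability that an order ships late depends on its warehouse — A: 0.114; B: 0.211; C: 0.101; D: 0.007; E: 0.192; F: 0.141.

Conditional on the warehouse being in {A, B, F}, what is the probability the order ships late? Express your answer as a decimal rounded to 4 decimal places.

Let S = {A, B, F}.
P(S) = 0.212 + 0.314 + 0.13 = 0.656.
P(L ∩ S) = 0.114·0.212 + 0.211·0.314 + 0.141·0.13 = 0.024168 + 0.066254 + 0.01833 = 0.108752.
P(L | S) = 0.108752 / 0.656 = 0.165780…

0.1658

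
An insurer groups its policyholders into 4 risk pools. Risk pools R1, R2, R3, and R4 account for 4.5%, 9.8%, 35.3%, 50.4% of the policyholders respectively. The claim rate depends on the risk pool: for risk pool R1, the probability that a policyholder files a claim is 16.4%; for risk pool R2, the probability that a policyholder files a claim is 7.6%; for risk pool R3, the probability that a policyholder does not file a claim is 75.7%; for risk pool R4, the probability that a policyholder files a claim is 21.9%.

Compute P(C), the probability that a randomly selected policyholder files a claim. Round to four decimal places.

P(C|R3) = 1 − 0.757 = 0.243.
P(C) = P(C|R1)·P(R1) + P(C|R2)·P(R2) + P(C|R3)·P(R3) + P(C|R4)·P(R4)
      = 0.164·0.045 + 0.076·0.098 + 0.243·0.353 + 0.219·0.504
      = 0.00738 + 0.007448 + 0.085779 + 0.110376 = 0.210983

0.2110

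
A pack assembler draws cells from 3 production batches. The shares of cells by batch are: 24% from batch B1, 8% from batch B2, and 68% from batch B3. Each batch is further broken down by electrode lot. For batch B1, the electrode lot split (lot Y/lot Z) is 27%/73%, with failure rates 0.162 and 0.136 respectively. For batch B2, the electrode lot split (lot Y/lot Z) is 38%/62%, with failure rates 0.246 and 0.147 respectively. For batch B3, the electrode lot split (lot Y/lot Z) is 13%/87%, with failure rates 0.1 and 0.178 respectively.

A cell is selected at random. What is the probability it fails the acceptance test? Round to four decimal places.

0.1632

P(F|B1) = 0.27·0.162 + 0.73·0.136 = 0.04374 + 0.09928 = 0.14302
P(F|B2) = 0.38·0.246 + 0.62·0.147 = 0.09348 + 0.09114 = 0.18462
P(F|B3) = 0.13·0.1 + 0.87·0.178 = 0.013 + 0.15486 = 0.16786
By total probability over the outer partition,
P(F) = 0.24·0.14302 + 0.08·0.18462 + 0.68·0.16786
      = 0.0343248 + 0.0147696 + 0.1141448 = 0.1632392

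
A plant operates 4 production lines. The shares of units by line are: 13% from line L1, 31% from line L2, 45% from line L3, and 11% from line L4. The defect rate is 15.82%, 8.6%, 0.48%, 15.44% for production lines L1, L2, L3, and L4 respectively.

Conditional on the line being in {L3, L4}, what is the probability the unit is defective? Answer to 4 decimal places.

P(D|S) ≈ 0.0342

Let S = {L3, L4}.
P(S) = 0.45 + 0.11 = 0.56.
P(D ∩ S) = 0.0048·0.45 + 0.1544·0.11 = 0.00216 + 0.016984 = 0.019144.
P(D | S) = 0.019144 / 0.56 = 0.034186…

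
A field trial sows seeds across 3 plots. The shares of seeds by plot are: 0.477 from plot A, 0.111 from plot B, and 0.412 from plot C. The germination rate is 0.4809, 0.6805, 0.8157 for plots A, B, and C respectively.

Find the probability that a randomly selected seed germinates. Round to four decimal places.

By the law of total probability,
P(G) = P(G|A)·P(A) + P(G|B)·P(B) + P(G|C)·P(C)
      = 0.4809·0.477 + 0.6805·0.111 + 0.8157·0.412
      = 0.2293893 + 0.0755355 + 0.3360684 = 0.6409932

P(G) ≈ 0.6410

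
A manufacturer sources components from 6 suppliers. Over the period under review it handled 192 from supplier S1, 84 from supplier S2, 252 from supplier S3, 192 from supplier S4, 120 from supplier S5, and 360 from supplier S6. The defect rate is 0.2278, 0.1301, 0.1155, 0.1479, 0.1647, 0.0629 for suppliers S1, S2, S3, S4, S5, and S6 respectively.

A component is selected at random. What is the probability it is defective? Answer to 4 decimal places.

Total: 192 + 84 + 252 + 192 + 120 + 360 = 1200.
P(S1) = 192/1200 = 0.16. P(S2) = 84/1200 = 0.07. P(S3) = 252/1200 = 0.21. P(S4) = 192/1200 = 0.16. P(S5) = 120/1200 = 0.1. P(S6) = 360/1200 = 0.3.
P(D) = P(D|S1)·P(S1) + P(D|S2)·P(S2) + P(D|S3)·P(S3) + P(D|S4)·P(S4) + P(D|S5)·P(S5) + P(D|S6)·P(S6)
      = 0.2278·0.16 + 0.1301·0.07 + 0.1155·0.21 + 0.1479·0.16 + 0.1647·0.1 + 0.0629·0.3
      = 0.036448 + 0.009107 + 0.024255 + 0.023664 + 0.01647 + 0.01887 = 0.128814

P(D) ≈ 0.1288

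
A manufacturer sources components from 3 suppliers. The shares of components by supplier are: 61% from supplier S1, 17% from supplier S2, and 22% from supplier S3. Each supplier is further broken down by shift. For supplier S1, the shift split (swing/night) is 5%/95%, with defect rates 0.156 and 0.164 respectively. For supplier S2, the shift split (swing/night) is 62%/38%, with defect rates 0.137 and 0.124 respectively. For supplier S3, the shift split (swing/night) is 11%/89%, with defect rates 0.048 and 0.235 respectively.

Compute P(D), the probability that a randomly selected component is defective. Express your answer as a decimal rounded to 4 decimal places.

P(D) ≈ 0.1694

P(D|S1) = 0.05·0.156 + 0.95·0.164 = 0.0078 + 0.1558 = 0.1636
P(D|S2) = 0.62·0.137 + 0.38·0.124 = 0.08494 + 0.04712 = 0.13206
P(D|S3) = 0.11·0.048 + 0.89·0.235 = 0.00528 + 0.20915 = 0.21443
By total probability over the outer partition,
P(D) = 0.61·0.1636 + 0.17·0.13206 + 0.22·0.21443
      = 0.099796 + 0.0224502 + 0.0471746 = 0.1694208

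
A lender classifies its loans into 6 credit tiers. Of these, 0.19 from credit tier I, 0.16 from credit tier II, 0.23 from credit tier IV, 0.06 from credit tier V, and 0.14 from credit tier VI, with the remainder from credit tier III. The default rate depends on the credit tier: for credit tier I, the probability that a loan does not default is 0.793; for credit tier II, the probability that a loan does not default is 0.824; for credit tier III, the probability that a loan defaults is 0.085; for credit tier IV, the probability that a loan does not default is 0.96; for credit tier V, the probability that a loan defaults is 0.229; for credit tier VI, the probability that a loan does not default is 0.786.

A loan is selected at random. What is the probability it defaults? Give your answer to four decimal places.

P(D) ≈ 0.1391

P(III) = 1 − (0.19 + 0.16 + 0.23 + 0.06 + 0.14) = 0.22.
P(D|I) = 1 − 0.793 = 0.207.
P(D|II) = 1 − 0.824 = 0.176.
P(D|IV) = 1 − 0.96 = 0.04.
P(D|VI) = 1 − 0.786 = 0.214.
Using total probability over the partition,
P(D) = P(D|I)·P(I) + P(D|II)·P(II) + P(D|III)·P(III) + P(D|IV)·P(IV) + P(D|V)·P(V) + P(D|VI)·P(VI)
      = 0.207·0.19 + 0.176·0.16 + 0.085·0.22 + 0.04·0.23 + 0.229·0.06 + 0.214·0.14
      = 0.03933 + 0.02816 + 0.0187 + 0.0092 + 0.01374 + 0.02996 = 0.13909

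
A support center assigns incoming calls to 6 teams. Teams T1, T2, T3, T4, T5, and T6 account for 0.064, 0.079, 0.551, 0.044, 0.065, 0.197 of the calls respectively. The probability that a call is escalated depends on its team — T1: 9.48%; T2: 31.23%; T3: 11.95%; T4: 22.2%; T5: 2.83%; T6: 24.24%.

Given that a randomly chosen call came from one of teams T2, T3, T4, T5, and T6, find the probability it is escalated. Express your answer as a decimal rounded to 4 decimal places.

0.1601

Let S = {T2, T3, T4, T5, T6}.
P(S) = 0.079 + 0.551 + 0.044 + 0.065 + 0.197 = 0.936.
P(E ∩ S) = 0.3123·0.079 + 0.1195·0.551 + 0.222·0.044 + 0.0283·0.065 + 0.2424·0.197 = 0.0246717 + 0.0658445 + 0.009768 + 0.0018395 + 0.0477528 = 0.1498765.
P(E | S) = 0.1498765 / 0.936 = 0.160124…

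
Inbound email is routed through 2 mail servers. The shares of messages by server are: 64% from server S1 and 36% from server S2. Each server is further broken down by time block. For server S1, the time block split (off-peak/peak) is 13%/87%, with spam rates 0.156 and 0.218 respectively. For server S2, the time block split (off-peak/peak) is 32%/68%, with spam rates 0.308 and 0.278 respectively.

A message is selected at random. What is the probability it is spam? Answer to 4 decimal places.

P(S|S1) = 0.13·0.156 + 0.87·0.218 = 0.02028 + 0.18966 = 0.20994
P(S|S2) = 0.32·0.308 + 0.68·0.278 = 0.09856 + 0.18904 = 0.2876
By total probability over the outer partition,
P(S) = 0.64·0.20994 + 0.36·0.2876
      = 0.1343616 + 0.103536 = 0.2378976

0.2379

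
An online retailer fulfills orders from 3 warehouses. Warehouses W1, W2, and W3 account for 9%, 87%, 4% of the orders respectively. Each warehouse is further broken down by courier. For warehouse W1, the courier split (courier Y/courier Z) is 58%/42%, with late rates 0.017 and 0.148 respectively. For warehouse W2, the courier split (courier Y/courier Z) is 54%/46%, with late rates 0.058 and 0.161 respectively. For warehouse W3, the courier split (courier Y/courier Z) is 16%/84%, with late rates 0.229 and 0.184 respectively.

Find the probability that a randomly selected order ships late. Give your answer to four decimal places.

P(L|W1) = 0.58·0.017 + 0.42·0.148 = 0.00986 + 0.06216 = 0.07202
P(L|W2) = 0.54·0.058 + 0.46·0.161 = 0.03132 + 0.07406 = 0.10538
P(L|W3) = 0.16·0.229 + 0.84·0.184 = 0.03664 + 0.15456 = 0.1912
By total probability over the outer partition,
P(L) = 0.09·0.07202 + 0.87·0.10538 + 0.04·0.1912
      = 0.0064818 + 0.0916806 + 0.007648 = 0.1058104

0.1058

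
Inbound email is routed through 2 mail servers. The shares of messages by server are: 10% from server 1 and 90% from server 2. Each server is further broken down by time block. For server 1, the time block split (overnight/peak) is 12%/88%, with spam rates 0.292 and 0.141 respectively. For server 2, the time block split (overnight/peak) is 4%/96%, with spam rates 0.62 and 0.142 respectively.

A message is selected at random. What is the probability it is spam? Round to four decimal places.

0.1609

P(S|1) = 0.12·0.292 + 0.88·0.141 = 0.03504 + 0.12408 = 0.15912
P(S|2) = 0.04·0.62 + 0.96·0.142 = 0.0248 + 0.13632 = 0.16112
By total probability over the outer partition,
P(S) = 0.1·0.15912 + 0.9·0.16112
      = 0.015912 + 0.145008 = 0.16092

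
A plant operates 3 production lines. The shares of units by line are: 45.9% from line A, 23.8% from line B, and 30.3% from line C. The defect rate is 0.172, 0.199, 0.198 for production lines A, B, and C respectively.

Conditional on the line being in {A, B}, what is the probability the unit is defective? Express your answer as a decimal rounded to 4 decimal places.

Let S = {A, B}.
P(S) = 0.459 + 0.238 = 0.697.
P(D ∩ S) = 0.172·0.459 + 0.199·0.238 = 0.078948 + 0.047362 = 0.12631.
P(D | S) = 0.12631 / 0.697 = 0.181220…

0.1812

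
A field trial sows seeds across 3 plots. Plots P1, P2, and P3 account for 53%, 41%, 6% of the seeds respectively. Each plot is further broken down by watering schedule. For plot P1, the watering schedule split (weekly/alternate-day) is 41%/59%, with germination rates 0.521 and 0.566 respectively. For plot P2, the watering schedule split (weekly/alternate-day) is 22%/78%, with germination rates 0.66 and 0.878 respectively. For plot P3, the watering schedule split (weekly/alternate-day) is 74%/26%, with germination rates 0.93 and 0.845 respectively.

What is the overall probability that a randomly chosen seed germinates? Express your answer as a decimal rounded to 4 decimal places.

P(G) ≈ 0.6850

P(G|P1) = 0.41·0.521 + 0.59·0.566 = 0.21361 + 0.33394 = 0.54755
P(G|P2) = 0.22·0.66 + 0.78·0.878 = 0.1452 + 0.68484 = 0.83004
P(G|P3) = 0.74·0.93 + 0.26·0.845 = 0.6882 + 0.2197 = 0.9079
Then overall,
P(G) = 0.53·0.54755 + 0.41·0.83004 + 0.06·0.9079
      = 0.2902015 + 0.3403164 + 0.054474 = 0.6849919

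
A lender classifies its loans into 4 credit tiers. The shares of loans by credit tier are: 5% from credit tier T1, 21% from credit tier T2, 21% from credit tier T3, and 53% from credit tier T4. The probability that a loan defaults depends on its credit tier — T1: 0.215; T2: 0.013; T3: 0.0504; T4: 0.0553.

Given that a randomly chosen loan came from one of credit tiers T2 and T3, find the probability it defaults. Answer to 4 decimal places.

Let S = {T2, T3}.
P(S) = 0.21 + 0.21 = 0.42.
P(D ∩ S) = 0.013·0.21 + 0.0504·0.21 = 0.00273 + 0.010584 = 0.013314.
P(D | S) = 0.013314 / 0.42 = 0.031700…

P(D|S) ≈ 0.0317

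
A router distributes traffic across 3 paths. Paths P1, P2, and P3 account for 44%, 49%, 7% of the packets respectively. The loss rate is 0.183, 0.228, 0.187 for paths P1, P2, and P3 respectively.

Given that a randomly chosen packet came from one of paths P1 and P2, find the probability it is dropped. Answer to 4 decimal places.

Let S = {P1, P2}.
P(S) = 0.44 + 0.49 = 0.93.
P(L ∩ S) = 0.183·0.44 + 0.228·0.49 = 0.08052 + 0.11172 = 0.19224.
P(L | S) = 0.19224 / 0.93 = 0.206710…

P(L|S) ≈ 0.2067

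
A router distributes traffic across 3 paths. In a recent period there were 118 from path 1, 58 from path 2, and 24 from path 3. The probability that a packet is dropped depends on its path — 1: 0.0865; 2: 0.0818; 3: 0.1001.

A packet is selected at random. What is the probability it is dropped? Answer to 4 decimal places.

P(L) ≈ 0.0868

Total: 118 + 58 + 24 = 200.
P(1) = 118/200 = 0.59. P(2) = 58/200 = 0.29. P(3) = 24/200 = 0.12.
Using total probability over the partition,
P(L) = P(L|1)·P(1) + P(L|2)·P(2) + P(L|3)·P(3)
      = 0.0865·0.59 + 0.0818·0.29 + 0.1001·0.12
      = 0.051035 + 0.023722 + 0.012012 = 0.086769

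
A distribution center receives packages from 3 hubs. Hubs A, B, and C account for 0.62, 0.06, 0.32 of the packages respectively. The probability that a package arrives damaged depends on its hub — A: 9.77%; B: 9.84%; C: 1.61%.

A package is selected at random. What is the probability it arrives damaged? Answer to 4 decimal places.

By the law of total probability,
P(D) = P(D|A)·P(A) + P(D|B)·P(B) + P(D|C)·P(C)
      = 0.0977·0.62 + 0.0984·0.06 + 0.0161·0.32
      = 0.060574 + 0.005904 + 0.005152 = 0.07163

P(D) ≈ 0.0716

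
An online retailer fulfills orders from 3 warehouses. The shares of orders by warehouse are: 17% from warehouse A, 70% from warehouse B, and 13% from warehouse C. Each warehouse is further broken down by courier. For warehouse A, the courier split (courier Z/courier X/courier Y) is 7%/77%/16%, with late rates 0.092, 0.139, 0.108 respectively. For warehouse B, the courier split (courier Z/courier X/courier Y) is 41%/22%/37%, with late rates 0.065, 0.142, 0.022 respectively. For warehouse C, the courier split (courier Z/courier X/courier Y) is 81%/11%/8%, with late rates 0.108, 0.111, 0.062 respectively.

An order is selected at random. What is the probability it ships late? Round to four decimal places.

P(L) ≈ 0.0821

P(L|A) = 0.07·0.092 + 0.77·0.139 + 0.16·0.108 = 0.00644 + 0.10703 + 0.01728 = 0.13075
P(L|B) = 0.41·0.065 + 0.22·0.142 + 0.37·0.022 = 0.02665 + 0.03124 + 0.00814 = 0.06603
P(L|C) = 0.81·0.108 + 0.11·0.111 + 0.08·0.062 = 0.08748 + 0.01221 + 0.00496 = 0.10465
Then overall,
P(L) = 0.17·0.13075 + 0.7·0.06603 + 0.13·0.10465
      = 0.0222275 + 0.046221 + 0.0136045 = 0.082053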